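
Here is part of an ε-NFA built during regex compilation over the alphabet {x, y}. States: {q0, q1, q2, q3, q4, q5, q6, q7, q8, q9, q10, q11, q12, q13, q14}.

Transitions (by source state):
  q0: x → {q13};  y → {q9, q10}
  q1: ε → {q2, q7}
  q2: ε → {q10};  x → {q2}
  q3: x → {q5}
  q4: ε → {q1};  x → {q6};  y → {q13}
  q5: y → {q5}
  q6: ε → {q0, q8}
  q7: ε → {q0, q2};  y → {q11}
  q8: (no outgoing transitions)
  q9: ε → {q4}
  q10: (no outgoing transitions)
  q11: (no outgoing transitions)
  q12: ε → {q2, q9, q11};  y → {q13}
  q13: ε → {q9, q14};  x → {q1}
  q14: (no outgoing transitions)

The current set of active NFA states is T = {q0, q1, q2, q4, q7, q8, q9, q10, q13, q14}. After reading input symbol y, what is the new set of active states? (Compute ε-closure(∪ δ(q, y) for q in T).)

{q0, q1, q2, q4, q7, q9, q10, q11, q13, q14}

q0 on y → {q9, q10}.
q4 on y → {q13}.
q7 on y → {q11}.
No y-transition from q1, q2, q8, q9, q10, q13, q14.
Union after reading y: {q9, q10, q11, q13}.
Now take the ε-closure:
From q9 via ε: add q4.
From q13 via ε: add q14.
From q4 via ε: add q1.
From q1 via ε: add q2, q7.
From q7 via ε: add q0.
No new states can be added; the closed set is {q0, q1, q2, q4, q7, q9, q10, q11, q13, q14}.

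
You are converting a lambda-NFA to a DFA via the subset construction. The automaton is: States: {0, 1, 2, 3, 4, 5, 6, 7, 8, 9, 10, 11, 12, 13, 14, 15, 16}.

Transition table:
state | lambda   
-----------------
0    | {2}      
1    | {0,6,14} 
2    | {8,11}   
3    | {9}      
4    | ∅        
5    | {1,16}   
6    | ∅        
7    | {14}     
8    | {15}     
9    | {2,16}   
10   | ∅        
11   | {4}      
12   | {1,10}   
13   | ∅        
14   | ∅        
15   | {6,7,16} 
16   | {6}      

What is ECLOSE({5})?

{0, 1, 2, 4, 5, 6, 7, 8, 11, 14, 15, 16}

Start with {5}.
From 5 via lambda: add 1, 16.
From 1 via lambda: add 0, 6, 14.
From 0 via lambda: add 2.
From 2 via lambda: add 8, 11.
From 8 via lambda: add 15.
From 11 via lambda: add 4.
From 15 via lambda: add 7.
No new states can be added; the closed set is {0, 1, 2, 4, 5, 6, 7, 8, 11, 14, 15, 16}.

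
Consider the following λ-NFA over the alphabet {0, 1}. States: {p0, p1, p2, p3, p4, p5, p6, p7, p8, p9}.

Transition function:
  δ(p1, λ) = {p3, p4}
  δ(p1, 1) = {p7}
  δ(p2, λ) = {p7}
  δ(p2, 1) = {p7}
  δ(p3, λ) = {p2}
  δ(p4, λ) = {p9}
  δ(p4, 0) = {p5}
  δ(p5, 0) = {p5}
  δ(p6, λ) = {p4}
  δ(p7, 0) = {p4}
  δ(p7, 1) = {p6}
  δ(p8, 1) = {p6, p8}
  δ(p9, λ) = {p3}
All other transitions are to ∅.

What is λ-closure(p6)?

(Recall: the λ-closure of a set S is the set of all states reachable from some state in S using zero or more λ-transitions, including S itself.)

{p2, p3, p4, p6, p7, p9}

Start with {p6}.
From p6 via λ: add p4.
From p4 via λ: add p9.
From p9 via λ: add p3.
From p3 via λ: add p2.
From p2 via λ: add p7.
No new states can be added; the closed set is {p2, p3, p4, p6, p7, p9}.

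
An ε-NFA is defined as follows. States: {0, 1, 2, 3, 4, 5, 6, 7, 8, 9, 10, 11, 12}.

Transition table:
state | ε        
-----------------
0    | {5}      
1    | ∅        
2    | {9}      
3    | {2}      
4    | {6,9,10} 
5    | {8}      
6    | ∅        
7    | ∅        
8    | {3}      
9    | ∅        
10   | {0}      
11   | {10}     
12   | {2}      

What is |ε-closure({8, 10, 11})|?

Start with {8, 10, 11}.
From 8 via ε: add 3.
From 10 via ε: add 0.
From 0 via ε: add 5.
From 3 via ε: add 2.
From 2 via ε: add 9.
ε-closure = {0, 2, 3, 5, 8, 9, 10, 11}, which has 8 states.

8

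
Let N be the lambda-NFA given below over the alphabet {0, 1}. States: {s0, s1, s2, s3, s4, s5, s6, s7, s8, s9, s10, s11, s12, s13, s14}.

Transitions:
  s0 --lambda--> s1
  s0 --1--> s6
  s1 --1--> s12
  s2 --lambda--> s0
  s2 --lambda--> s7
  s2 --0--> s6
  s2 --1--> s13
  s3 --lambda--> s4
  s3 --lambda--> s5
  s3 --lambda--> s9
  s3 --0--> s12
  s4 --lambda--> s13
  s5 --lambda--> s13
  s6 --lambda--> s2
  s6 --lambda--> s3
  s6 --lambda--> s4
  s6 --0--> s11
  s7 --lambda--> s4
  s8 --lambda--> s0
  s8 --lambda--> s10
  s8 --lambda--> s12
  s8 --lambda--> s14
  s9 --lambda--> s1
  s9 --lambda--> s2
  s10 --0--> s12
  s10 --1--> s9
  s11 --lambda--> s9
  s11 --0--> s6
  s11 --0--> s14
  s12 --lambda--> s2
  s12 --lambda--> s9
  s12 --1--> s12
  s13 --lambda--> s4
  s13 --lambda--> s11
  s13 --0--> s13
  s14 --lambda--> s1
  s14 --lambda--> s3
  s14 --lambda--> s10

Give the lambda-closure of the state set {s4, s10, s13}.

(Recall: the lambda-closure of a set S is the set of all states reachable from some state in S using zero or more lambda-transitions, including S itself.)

Start with {s4, s10, s13}.
From s13 via lambda: add s11.
From s11 via lambda: add s9.
From s9 via lambda: add s1, s2.
From s2 via lambda: add s0, s7.
No new states can be added; the closed set is {s0, s1, s2, s4, s7, s9, s10, s11, s13}.

{s0, s1, s2, s4, s7, s9, s10, s11, s13}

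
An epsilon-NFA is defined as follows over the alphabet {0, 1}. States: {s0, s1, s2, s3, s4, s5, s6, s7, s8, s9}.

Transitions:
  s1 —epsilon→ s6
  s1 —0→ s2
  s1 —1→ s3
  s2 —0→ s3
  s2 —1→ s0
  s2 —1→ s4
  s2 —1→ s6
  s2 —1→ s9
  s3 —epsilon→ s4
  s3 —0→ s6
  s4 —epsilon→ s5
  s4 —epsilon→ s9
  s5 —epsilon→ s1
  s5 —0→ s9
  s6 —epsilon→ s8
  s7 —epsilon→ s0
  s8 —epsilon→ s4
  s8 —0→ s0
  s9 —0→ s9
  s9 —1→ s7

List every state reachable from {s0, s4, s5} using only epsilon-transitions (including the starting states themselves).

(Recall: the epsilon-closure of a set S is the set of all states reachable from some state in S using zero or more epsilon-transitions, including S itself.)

Start with {s0, s4, s5}.
From s4 via epsilon: add s9.
From s5 via epsilon: add s1.
From s1 via epsilon: add s6.
From s6 via epsilon: add s8.
No new states can be added; the closed set is {s0, s1, s4, s5, s6, s8, s9}.

{s0, s1, s4, s5, s6, s8, s9}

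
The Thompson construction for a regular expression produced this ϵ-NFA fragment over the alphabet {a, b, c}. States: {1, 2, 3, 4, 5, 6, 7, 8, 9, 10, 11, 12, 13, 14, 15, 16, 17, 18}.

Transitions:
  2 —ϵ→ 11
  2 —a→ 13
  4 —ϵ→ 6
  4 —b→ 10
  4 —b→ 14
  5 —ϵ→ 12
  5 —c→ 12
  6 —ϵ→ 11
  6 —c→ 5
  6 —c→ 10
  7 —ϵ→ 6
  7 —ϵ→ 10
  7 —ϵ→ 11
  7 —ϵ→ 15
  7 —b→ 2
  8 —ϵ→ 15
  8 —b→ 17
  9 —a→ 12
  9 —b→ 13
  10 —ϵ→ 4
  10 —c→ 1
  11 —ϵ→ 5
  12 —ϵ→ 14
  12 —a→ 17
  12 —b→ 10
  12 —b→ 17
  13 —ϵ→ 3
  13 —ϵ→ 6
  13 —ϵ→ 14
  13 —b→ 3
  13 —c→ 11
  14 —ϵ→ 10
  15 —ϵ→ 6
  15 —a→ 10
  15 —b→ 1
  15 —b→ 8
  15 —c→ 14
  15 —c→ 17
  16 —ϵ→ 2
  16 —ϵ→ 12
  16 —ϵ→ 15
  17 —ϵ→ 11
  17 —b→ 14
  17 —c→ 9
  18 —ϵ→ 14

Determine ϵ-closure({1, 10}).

Start with {1, 10}.
From 10 via ϵ: add 4.
From 4 via ϵ: add 6.
From 6 via ϵ: add 11.
From 11 via ϵ: add 5.
From 5 via ϵ: add 12.
From 12 via ϵ: add 14.
No new states can be added; the closed set is {1, 4, 5, 6, 10, 11, 12, 14}.

{1, 4, 5, 6, 10, 11, 12, 14}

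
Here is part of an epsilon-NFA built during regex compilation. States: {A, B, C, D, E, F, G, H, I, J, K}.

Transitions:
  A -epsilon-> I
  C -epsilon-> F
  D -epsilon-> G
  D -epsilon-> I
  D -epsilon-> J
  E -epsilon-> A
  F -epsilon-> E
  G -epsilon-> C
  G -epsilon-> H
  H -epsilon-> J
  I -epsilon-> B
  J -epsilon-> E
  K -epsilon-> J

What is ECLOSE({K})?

Start with {K}.
From K via epsilon: add J.
From J via epsilon: add E.
From E via epsilon: add A.
From A via epsilon: add I.
From I via epsilon: add B.
No new states can be added; the closed set is {A, B, E, I, J, K}.

{A, B, E, I, J, K}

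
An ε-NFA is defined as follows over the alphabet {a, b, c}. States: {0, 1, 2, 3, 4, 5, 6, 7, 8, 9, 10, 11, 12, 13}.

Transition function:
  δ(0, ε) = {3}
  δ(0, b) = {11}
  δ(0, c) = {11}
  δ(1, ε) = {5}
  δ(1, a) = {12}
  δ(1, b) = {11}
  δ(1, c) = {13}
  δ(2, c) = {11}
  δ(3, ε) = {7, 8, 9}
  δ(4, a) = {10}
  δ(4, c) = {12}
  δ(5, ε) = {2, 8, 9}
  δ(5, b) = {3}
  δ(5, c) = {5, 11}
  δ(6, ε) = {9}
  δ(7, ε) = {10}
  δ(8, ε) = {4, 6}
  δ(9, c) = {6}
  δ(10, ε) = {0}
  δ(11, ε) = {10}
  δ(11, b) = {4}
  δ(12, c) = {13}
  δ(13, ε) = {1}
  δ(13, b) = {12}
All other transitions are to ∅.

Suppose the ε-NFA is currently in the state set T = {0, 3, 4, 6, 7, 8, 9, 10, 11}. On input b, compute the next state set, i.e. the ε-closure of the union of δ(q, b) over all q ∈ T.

0 on b → {11}.
11 on b → {4}.
No b-transition from 3, 4, 6, 7, 8, 9, 10.
Union after reading b: {4, 11}.
Now take the ε-closure:
From 11 via ε: add 10.
From 10 via ε: add 0.
From 0 via ε: add 3.
From 3 via ε: add 7, 8, 9.
From 8 via ε: add 6.
No new states can be added; the closed set is {0, 3, 4, 6, 7, 8, 9, 10, 11}.

{0, 3, 4, 6, 7, 8, 9, 10, 11}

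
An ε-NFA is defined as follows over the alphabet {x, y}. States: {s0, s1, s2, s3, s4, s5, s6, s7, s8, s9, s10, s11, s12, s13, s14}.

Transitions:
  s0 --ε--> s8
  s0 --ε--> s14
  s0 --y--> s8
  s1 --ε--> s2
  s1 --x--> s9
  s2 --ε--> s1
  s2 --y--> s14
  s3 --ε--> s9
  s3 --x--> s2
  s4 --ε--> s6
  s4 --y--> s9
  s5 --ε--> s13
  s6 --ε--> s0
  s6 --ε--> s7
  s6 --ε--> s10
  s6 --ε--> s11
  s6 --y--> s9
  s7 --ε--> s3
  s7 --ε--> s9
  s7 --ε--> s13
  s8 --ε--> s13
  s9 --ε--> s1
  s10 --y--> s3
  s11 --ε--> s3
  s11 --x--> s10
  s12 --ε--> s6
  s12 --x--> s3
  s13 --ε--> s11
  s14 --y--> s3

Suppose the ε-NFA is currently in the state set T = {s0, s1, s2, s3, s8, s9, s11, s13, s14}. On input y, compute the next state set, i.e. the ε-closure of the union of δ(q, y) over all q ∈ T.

s0 on y → {s8}.
s2 on y → {s14}.
s14 on y → {s3}.
No y-transition from s1, s3, s8, s9, s11, s13.
Union after reading y: {s3, s8, s14}.
Now take the ε-closure:
From s3 via ε: add s9.
From s8 via ε: add s13.
From s9 via ε: add s1.
From s13 via ε: add s11.
From s1 via ε: add s2.
No new states can be added; the closed set is {s1, s2, s3, s8, s9, s11, s13, s14}.

{s1, s2, s3, s8, s9, s11, s13, s14}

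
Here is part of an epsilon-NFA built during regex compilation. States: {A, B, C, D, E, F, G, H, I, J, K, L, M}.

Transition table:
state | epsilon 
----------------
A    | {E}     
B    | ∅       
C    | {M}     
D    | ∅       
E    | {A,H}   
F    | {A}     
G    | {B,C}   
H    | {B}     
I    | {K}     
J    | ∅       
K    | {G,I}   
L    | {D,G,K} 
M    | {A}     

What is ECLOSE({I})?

Start with {I}.
From I via epsilon: add K.
From K via epsilon: add G.
From G via epsilon: add B, C.
From C via epsilon: add M.
From M via epsilon: add A.
From A via epsilon: add E.
From E via epsilon: add H.
No new states can be added; the closed set is {A, B, C, E, G, H, I, K, M}.

{A, B, C, E, G, H, I, K, M}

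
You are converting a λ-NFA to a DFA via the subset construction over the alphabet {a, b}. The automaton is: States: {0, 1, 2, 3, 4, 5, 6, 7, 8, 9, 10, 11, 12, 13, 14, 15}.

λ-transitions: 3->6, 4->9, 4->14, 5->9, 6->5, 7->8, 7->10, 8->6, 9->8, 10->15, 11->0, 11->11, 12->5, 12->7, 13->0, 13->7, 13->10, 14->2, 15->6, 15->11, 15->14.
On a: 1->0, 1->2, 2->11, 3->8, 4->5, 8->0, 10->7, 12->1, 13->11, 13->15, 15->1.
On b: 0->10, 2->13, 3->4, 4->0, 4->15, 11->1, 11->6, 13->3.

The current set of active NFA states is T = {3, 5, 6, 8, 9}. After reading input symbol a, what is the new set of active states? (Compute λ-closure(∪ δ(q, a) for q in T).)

{0, 5, 6, 8, 9}

3 on a → {8}.
8 on a → {0}.
No a-transition from 5, 6, 9.
Union after reading a: {0, 8}.
Now take the λ-closure:
From 8 via λ: add 6.
From 6 via λ: add 5.
From 5 via λ: add 9.
No new states can be added; the closed set is {0, 5, 6, 8, 9}.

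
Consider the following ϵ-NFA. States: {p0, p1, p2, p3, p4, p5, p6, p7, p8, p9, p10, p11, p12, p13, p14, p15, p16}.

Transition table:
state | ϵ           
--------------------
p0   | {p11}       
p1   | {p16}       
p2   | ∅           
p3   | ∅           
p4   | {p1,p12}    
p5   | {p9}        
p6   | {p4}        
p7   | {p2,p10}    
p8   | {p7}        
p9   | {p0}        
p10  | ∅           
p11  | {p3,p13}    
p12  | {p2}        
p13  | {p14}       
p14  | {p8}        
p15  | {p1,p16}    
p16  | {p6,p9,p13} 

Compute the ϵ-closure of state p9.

Start with {p9}.
From p9 via ϵ: add p0.
From p0 via ϵ: add p11.
From p11 via ϵ: add p3, p13.
From p13 via ϵ: add p14.
From p14 via ϵ: add p8.
From p8 via ϵ: add p7.
From p7 via ϵ: add p2, p10.
No new states can be added; the closed set is {p0, p2, p3, p7, p8, p9, p10, p11, p13, p14}.

{p0, p2, p3, p7, p8, p9, p10, p11, p13, p14}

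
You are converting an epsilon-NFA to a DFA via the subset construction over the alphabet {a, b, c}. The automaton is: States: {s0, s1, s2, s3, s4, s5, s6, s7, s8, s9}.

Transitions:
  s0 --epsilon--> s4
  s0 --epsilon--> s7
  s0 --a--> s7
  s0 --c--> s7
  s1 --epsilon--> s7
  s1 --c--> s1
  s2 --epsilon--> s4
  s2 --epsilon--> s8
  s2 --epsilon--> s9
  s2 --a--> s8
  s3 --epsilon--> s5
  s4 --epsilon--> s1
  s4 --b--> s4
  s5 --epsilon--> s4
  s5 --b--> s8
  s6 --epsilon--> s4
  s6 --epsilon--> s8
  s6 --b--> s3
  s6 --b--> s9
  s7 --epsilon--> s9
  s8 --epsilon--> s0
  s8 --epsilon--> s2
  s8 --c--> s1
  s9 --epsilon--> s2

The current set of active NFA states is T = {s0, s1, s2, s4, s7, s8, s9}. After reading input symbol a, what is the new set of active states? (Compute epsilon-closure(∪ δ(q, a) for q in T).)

s0 on a → {s7}.
s2 on a → {s8}.
No a-transition from s1, s4, s7, s8, s9.
Union after reading a: {s7, s8}.
Now take the epsilon-closure:
From s7 via epsilon: add s9.
From s8 via epsilon: add s0, s2.
From s0 via epsilon: add s4.
From s4 via epsilon: add s1.
No new states can be added; the closed set is {s0, s1, s2, s4, s7, s8, s9}.

{s0, s1, s2, s4, s7, s8, s9}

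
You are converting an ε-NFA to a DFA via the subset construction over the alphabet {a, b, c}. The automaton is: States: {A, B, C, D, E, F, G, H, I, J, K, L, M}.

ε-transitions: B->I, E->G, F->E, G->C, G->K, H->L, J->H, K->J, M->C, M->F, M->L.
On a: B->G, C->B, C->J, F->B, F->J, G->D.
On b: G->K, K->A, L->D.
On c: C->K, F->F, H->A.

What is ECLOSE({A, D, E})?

Start with {A, D, E}.
From E via ε: add G.
From G via ε: add C, K.
From K via ε: add J.
From J via ε: add H.
From H via ε: add L.
No new states can be added; the closed set is {A, C, D, E, G, H, J, K, L}.

{A, C, D, E, G, H, J, K, L}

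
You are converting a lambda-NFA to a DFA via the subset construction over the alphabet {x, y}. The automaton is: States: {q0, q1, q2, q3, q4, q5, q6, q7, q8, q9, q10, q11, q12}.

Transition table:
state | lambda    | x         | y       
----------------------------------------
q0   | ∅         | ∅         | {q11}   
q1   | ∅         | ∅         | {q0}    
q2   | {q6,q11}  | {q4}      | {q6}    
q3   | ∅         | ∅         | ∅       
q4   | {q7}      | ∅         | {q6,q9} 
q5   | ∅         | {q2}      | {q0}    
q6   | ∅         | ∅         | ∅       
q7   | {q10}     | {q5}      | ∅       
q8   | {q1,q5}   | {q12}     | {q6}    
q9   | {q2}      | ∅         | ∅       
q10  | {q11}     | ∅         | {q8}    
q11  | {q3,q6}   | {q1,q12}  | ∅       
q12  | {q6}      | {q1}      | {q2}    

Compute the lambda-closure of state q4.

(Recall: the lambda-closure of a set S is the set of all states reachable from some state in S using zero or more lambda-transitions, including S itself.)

Start with {q4}.
From q4 via lambda: add q7.
From q7 via lambda: add q10.
From q10 via lambda: add q11.
From q11 via lambda: add q3, q6.
No new states can be added; the closed set is {q3, q4, q6, q7, q10, q11}.

{q3, q4, q6, q7, q10, q11}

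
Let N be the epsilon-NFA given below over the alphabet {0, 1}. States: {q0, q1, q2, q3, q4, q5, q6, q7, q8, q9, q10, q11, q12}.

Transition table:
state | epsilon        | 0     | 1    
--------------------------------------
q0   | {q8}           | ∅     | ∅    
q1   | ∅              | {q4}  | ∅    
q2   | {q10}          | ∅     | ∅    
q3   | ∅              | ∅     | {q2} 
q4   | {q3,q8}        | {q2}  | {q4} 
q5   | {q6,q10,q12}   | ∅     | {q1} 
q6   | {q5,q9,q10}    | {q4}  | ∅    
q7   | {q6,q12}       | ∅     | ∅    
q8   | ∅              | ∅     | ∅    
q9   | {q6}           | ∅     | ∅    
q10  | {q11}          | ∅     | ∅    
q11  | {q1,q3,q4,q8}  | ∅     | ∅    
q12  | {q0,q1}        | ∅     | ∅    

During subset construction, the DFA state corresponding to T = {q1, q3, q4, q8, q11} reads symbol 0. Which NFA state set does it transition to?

q1 on 0 → {q4}.
q4 on 0 → {q2}.
No 0-transition from q3, q8, q11.
Union after reading 0: {q2, q4}.
Now take the epsilon-closure:
From q2 via epsilon: add q10.
From q4 via epsilon: add q3, q8.
From q10 via epsilon: add q11.
From q11 via epsilon: add q1.
No new states can be added; the closed set is {q1, q2, q3, q4, q8, q10, q11}.

{q1, q2, q3, q4, q8, q10, q11}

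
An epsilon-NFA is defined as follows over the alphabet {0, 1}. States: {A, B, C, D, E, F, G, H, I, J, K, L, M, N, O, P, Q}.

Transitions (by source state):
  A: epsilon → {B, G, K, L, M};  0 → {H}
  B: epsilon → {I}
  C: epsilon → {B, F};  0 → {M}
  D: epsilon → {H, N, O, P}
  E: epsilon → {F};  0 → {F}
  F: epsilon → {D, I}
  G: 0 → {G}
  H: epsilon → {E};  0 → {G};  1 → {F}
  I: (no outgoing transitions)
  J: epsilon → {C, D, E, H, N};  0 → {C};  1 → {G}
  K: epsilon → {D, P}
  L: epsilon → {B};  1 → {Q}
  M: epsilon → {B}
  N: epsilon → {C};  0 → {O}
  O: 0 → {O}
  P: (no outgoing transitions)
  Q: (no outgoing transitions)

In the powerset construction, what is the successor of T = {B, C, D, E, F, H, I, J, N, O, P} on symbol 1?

{B, C, D, E, F, G, H, I, N, O, P}

H on 1 → {F}.
J on 1 → {G}.
No 1-transition from B, C, D, E, F, I, N, O, P.
Union after reading 1: {F, G}.
Now take the epsilon-closure:
From F via epsilon: add D, I.
From D via epsilon: add H, N, O, P.
From H via epsilon: add E.
From N via epsilon: add C.
From C via epsilon: add B.
No new states can be added; the closed set is {B, C, D, E, F, G, H, I, N, O, P}.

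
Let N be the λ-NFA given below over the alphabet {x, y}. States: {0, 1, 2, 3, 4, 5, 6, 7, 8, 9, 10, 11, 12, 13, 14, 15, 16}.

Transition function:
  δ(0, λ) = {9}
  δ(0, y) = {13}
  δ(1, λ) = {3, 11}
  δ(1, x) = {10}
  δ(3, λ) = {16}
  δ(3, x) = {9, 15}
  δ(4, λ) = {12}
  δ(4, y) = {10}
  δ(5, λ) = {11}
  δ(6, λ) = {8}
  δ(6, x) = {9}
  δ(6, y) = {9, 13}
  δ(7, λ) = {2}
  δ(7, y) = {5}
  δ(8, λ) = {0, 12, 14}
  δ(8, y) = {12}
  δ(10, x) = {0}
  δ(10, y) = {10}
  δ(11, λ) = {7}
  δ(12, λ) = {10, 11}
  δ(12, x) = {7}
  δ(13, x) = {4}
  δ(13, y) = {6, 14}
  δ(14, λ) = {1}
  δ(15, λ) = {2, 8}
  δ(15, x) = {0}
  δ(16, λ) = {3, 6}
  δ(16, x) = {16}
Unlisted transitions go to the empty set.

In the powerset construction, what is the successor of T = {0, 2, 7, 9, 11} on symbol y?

0 on y → {13}.
7 on y → {5}.
No y-transition from 2, 9, 11.
Union after reading y: {5, 13}.
Now take the λ-closure:
From 5 via λ: add 11.
From 11 via λ: add 7.
From 7 via λ: add 2.
No new states can be added; the closed set is {2, 5, 7, 11, 13}.

{2, 5, 7, 11, 13}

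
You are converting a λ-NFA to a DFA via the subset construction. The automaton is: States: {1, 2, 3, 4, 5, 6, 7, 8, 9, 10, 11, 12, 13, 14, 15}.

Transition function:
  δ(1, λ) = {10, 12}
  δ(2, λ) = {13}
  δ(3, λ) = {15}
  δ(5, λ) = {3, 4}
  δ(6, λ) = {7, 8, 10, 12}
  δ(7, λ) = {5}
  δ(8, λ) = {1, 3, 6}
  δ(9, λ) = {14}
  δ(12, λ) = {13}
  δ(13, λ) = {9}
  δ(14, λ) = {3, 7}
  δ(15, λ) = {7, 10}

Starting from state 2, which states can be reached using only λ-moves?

Start with {2}.
From 2 via λ: add 13.
From 13 via λ: add 9.
From 9 via λ: add 14.
From 14 via λ: add 3, 7.
From 3 via λ: add 15.
From 7 via λ: add 5.
From 5 via λ: add 4.
From 15 via λ: add 10.
No new states can be added; the closed set is {2, 3, 4, 5, 7, 9, 10, 13, 14, 15}.

{2, 3, 4, 5, 7, 9, 10, 13, 14, 15}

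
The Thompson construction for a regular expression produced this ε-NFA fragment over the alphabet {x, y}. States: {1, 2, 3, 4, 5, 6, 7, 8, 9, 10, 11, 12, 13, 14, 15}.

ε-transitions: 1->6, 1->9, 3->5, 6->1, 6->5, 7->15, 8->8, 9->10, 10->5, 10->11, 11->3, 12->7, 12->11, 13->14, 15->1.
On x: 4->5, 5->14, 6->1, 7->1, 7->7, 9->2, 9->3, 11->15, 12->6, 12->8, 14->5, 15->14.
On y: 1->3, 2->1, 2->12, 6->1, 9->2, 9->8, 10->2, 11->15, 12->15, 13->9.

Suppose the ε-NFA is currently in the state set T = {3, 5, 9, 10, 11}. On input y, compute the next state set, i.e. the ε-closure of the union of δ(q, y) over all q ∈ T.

9 on y → {2, 8}.
10 on y → {2}.
11 on y → {15}.
No y-transition from 3, 5.
Union after reading y: {2, 8, 15}.
Now take the ε-closure:
From 15 via ε: add 1.
From 1 via ε: add 6, 9.
From 6 via ε: add 5.
From 9 via ε: add 10.
From 10 via ε: add 11.
From 11 via ε: add 3.
No new states can be added; the closed set is {1, 2, 3, 5, 6, 8, 9, 10, 11, 15}.

{1, 2, 3, 5, 6, 8, 9, 10, 11, 15}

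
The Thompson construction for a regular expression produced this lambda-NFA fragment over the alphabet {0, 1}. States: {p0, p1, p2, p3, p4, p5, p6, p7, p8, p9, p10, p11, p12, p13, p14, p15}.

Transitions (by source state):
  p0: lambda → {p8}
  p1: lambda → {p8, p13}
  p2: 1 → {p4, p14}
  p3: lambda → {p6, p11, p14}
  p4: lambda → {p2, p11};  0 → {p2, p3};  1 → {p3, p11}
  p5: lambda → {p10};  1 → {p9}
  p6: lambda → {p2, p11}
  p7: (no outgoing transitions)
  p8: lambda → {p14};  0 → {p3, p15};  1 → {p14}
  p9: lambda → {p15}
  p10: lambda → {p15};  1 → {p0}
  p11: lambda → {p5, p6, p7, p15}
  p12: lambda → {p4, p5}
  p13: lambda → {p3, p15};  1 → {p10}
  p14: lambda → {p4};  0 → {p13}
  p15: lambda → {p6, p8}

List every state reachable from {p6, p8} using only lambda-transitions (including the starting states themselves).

Start with {p6, p8}.
From p6 via lambda: add p2, p11.
From p8 via lambda: add p14.
From p11 via lambda: add p5, p7, p15.
From p14 via lambda: add p4.
From p5 via lambda: add p10.
No new states can be added; the closed set is {p2, p4, p5, p6, p7, p8, p10, p11, p14, p15}.

{p2, p4, p5, p6, p7, p8, p10, p11, p14, p15}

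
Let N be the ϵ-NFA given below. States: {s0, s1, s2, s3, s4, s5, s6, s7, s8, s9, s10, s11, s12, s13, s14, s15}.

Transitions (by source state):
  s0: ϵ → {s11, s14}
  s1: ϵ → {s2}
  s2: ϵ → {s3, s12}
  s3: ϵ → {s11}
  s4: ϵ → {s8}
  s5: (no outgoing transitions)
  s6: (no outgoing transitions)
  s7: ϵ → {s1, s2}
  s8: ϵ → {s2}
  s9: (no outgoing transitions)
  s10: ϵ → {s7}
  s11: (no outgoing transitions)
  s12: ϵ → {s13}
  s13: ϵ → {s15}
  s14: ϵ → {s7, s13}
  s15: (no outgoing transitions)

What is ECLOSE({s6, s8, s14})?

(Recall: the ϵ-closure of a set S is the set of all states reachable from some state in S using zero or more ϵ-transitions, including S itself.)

{s1, s2, s3, s6, s7, s8, s11, s12, s13, s14, s15}

Start with {s6, s8, s14}.
From s8 via ϵ: add s2.
From s14 via ϵ: add s7, s13.
From s2 via ϵ: add s3, s12.
From s7 via ϵ: add s1.
From s13 via ϵ: add s15.
From s3 via ϵ: add s11.
No new states can be added; the closed set is {s1, s2, s3, s6, s7, s8, s11, s12, s13, s14, s15}.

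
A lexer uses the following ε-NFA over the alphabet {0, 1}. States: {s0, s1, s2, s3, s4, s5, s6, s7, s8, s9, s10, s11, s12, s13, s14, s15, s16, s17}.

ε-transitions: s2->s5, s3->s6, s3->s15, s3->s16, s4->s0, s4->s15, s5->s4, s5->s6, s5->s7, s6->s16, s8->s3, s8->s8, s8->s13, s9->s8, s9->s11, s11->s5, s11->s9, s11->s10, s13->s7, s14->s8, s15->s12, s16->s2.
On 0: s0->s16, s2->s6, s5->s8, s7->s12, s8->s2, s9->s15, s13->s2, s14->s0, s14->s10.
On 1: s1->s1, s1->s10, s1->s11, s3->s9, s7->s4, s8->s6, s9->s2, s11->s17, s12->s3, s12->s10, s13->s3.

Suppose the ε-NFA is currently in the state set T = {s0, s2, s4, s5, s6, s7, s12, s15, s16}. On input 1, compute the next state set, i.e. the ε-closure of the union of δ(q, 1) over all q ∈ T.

s7 on 1 → {s4}.
s12 on 1 → {s3, s10}.
No 1-transition from s0, s2, s4, s5, s6, s15, s16.
Union after reading 1: {s3, s4, s10}.
Now take the ε-closure:
From s3 via ε: add s6, s15, s16.
From s4 via ε: add s0.
From s15 via ε: add s12.
From s16 via ε: add s2.
From s2 via ε: add s5.
From s5 via ε: add s7.
No new states can be added; the closed set is {s0, s2, s3, s4, s5, s6, s7, s10, s12, s15, s16}.

{s0, s2, s3, s4, s5, s6, s7, s10, s12, s15, s16}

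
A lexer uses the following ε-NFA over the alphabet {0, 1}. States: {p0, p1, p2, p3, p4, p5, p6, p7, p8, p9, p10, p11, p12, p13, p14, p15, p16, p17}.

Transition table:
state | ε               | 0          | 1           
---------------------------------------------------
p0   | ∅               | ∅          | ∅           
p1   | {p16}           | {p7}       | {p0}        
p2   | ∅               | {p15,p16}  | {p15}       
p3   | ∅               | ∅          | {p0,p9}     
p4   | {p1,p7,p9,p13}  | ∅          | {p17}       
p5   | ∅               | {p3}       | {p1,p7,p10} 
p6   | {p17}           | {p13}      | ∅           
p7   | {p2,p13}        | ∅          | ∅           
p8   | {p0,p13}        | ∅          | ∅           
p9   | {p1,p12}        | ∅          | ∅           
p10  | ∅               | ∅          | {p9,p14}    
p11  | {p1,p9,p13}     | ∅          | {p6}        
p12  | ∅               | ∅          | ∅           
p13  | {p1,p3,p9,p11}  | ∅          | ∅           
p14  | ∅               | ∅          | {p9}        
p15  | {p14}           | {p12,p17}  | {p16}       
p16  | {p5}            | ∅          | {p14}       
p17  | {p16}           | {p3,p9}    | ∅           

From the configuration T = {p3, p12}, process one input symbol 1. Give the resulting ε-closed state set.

p3 on 1 → {p0, p9}.
No 1-transition from p12.
Union after reading 1: {p0, p9}.
Now take the ε-closure:
From p9 via ε: add p1, p12.
From p1 via ε: add p16.
From p16 via ε: add p5.
No new states can be added; the closed set is {p0, p1, p5, p9, p12, p16}.

{p0, p1, p5, p9, p12, p16}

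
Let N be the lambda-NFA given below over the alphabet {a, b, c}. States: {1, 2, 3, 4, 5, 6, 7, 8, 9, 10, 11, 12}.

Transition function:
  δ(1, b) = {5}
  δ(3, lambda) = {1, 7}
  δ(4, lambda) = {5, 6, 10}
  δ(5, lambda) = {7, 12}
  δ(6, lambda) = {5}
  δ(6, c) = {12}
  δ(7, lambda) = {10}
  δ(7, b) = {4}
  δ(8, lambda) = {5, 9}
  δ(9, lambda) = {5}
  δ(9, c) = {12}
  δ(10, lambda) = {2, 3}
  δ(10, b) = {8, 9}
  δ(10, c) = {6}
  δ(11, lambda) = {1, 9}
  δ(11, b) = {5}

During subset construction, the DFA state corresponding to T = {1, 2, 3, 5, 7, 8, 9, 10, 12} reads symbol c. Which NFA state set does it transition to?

9 on c → {12}.
10 on c → {6}.
No c-transition from 1, 2, 3, 5, 7, 8, 12.
Union after reading c: {6, 12}.
Now take the lambda-closure:
From 6 via lambda: add 5.
From 5 via lambda: add 7.
From 7 via lambda: add 10.
From 10 via lambda: add 2, 3.
From 3 via lambda: add 1.
No new states can be added; the closed set is {1, 2, 3, 5, 6, 7, 10, 12}.

{1, 2, 3, 5, 6, 7, 10, 12}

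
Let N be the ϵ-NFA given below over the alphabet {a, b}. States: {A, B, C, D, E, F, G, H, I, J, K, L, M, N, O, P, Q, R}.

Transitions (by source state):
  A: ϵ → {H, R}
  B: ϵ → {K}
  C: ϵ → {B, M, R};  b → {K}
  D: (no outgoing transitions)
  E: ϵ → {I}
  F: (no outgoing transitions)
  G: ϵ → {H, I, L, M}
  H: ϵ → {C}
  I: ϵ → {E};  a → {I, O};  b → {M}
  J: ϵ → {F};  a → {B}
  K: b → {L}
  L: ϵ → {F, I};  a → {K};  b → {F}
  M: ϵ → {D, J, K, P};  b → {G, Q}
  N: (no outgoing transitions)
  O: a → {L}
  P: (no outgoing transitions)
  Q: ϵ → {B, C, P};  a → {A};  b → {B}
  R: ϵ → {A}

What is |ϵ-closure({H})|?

11

Start with {H}.
From H via ϵ: add C.
From C via ϵ: add B, M, R.
From B via ϵ: add K.
From M via ϵ: add D, J, P.
From R via ϵ: add A.
From J via ϵ: add F.
ϵ-closure = {A, B, C, D, F, H, J, K, M, P, R}, which has 11 states.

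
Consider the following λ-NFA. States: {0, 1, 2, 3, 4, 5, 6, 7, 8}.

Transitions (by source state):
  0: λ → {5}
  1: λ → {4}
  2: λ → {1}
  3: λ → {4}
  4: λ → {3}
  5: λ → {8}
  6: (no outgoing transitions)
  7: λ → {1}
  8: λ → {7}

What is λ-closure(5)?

{1, 3, 4, 5, 7, 8}

Start with {5}.
From 5 via λ: add 8.
From 8 via λ: add 7.
From 7 via λ: add 1.
From 1 via λ: add 4.
From 4 via λ: add 3.
No new states can be added; the closed set is {1, 3, 4, 5, 7, 8}.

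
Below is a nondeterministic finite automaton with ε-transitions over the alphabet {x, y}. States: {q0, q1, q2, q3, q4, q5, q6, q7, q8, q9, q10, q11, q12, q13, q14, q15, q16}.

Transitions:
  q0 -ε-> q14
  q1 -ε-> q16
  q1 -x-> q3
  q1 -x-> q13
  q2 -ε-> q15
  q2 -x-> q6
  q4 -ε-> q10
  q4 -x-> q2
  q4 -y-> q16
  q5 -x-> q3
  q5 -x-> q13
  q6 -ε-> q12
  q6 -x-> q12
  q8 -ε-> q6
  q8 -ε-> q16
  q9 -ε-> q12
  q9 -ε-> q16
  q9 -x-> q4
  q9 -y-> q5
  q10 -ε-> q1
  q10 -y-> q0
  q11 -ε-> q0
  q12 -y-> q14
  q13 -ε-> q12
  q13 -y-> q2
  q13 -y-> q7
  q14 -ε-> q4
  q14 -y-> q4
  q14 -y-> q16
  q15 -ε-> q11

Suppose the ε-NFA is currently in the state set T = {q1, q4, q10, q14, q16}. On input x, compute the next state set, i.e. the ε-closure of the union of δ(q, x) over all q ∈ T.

{q0, q1, q2, q3, q4, q10, q11, q12, q13, q14, q15, q16}

q1 on x → {q3, q13}.
q4 on x → {q2}.
No x-transition from q10, q14, q16.
Union after reading x: {q2, q3, q13}.
Now take the ε-closure:
From q2 via ε: add q15.
From q13 via ε: add q12.
From q15 via ε: add q11.
From q11 via ε: add q0.
From q0 via ε: add q14.
From q14 via ε: add q4.
From q4 via ε: add q10.
From q10 via ε: add q1.
From q1 via ε: add q16.
No new states can be added; the closed set is {q0, q1, q2, q3, q4, q10, q11, q12, q13, q14, q15, q16}.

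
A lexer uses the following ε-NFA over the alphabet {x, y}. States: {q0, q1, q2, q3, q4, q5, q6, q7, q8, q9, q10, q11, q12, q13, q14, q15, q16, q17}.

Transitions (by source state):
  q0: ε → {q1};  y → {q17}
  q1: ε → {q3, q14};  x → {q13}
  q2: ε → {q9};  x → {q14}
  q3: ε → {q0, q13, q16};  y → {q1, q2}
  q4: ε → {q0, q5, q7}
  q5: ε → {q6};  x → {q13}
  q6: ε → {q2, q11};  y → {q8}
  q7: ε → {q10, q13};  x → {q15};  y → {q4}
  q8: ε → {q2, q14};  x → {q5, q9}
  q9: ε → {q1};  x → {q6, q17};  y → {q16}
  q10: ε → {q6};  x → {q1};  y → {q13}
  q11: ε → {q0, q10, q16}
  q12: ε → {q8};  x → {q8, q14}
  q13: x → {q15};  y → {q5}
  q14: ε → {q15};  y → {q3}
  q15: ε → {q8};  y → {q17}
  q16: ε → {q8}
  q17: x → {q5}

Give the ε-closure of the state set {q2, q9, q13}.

Start with {q2, q9, q13}.
From q9 via ε: add q1.
From q1 via ε: add q3, q14.
From q3 via ε: add q0, q16.
From q14 via ε: add q15.
From q15 via ε: add q8.
No new states can be added; the closed set is {q0, q1, q2, q3, q8, q9, q13, q14, q15, q16}.

{q0, q1, q2, q3, q8, q9, q13, q14, q15, q16}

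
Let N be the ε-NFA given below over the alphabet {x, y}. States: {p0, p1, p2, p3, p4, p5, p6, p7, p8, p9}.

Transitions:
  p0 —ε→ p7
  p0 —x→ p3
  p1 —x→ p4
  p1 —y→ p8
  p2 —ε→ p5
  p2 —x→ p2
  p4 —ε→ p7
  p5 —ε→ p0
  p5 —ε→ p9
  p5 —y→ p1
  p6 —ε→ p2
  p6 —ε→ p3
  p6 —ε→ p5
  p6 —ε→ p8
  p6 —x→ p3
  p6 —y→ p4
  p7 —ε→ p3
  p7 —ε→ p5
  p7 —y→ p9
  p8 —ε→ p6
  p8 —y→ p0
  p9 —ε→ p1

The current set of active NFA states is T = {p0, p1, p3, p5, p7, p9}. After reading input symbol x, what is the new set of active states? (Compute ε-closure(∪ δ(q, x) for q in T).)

p0 on x → {p3}.
p1 on x → {p4}.
No x-transition from p3, p5, p7, p9.
Union after reading x: {p3, p4}.
Now take the ε-closure:
From p4 via ε: add p7.
From p7 via ε: add p5.
From p5 via ε: add p0, p9.
From p9 via ε: add p1.
No new states can be added; the closed set is {p0, p1, p3, p4, p5, p7, p9}.

{p0, p1, p3, p4, p5, p7, p9}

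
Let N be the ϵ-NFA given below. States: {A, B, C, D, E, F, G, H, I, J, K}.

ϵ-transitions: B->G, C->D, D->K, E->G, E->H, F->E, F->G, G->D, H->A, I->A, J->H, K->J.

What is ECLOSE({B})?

Start with {B}.
From B via ϵ: add G.
From G via ϵ: add D.
From D via ϵ: add K.
From K via ϵ: add J.
From J via ϵ: add H.
From H via ϵ: add A.
No new states can be added; the closed set is {A, B, D, G, H, J, K}.

{A, B, D, G, H, J, K}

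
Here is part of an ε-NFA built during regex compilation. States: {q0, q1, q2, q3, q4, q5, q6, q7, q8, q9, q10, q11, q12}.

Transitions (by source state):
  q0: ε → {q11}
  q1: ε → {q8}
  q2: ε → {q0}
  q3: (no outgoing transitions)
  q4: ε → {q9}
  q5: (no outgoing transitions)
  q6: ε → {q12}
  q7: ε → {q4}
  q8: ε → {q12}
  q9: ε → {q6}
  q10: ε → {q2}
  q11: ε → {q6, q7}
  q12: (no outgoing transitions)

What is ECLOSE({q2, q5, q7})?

{q0, q2, q4, q5, q6, q7, q9, q11, q12}

Start with {q2, q5, q7}.
From q2 via ε: add q0.
From q7 via ε: add q4.
From q0 via ε: add q11.
From q4 via ε: add q9.
From q9 via ε: add q6.
From q6 via ε: add q12.
No new states can be added; the closed set is {q0, q2, q4, q5, q6, q7, q9, q11, q12}.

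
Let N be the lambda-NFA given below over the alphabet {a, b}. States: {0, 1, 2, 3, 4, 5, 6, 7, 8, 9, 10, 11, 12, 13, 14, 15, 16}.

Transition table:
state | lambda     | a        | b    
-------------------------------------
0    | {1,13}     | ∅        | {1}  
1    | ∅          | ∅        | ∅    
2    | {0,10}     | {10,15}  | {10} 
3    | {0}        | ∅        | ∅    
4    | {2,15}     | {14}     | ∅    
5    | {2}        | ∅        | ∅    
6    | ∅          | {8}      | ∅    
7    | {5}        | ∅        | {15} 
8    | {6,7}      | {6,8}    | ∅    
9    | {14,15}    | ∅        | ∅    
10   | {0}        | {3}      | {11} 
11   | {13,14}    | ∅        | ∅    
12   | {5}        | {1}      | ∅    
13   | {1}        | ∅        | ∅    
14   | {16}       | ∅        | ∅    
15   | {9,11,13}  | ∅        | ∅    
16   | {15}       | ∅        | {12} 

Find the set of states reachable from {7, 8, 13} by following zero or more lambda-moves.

Start with {7, 8, 13}.
From 7 via lambda: add 5.
From 8 via lambda: add 6.
From 13 via lambda: add 1.
From 5 via lambda: add 2.
From 2 via lambda: add 0, 10.
No new states can be added; the closed set is {0, 1, 2, 5, 6, 7, 8, 10, 13}.

{0, 1, 2, 5, 6, 7, 8, 10, 13}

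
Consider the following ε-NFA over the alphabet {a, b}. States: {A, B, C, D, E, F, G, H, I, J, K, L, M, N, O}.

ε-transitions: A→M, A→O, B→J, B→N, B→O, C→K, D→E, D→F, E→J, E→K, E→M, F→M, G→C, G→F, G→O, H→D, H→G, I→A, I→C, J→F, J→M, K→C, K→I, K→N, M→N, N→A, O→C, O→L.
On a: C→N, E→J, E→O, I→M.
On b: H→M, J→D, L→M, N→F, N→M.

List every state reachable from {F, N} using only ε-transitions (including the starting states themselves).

Start with {F, N}.
From F via ε: add M.
From N via ε: add A.
From A via ε: add O.
From O via ε: add C, L.
From C via ε: add K.
From K via ε: add I.
No new states can be added; the closed set is {A, C, F, I, K, L, M, N, O}.

{A, C, F, I, K, L, M, N, O}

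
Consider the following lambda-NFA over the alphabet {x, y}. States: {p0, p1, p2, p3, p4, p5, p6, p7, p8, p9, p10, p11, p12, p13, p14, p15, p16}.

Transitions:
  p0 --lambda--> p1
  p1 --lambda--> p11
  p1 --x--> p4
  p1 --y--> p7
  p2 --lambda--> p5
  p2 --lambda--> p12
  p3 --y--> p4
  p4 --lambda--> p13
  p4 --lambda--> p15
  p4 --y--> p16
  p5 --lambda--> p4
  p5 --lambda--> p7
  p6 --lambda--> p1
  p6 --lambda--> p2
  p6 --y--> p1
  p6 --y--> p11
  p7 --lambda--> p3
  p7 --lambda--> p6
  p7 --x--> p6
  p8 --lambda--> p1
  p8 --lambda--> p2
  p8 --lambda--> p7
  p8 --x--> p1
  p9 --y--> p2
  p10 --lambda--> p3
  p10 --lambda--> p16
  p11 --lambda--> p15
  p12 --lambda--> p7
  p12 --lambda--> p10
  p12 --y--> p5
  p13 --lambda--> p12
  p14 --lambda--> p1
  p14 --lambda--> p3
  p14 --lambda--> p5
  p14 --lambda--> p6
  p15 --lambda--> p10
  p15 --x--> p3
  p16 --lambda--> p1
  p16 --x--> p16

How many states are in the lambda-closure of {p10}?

6

Start with {p10}.
From p10 via lambda: add p3, p16.
From p16 via lambda: add p1.
From p1 via lambda: add p11.
From p11 via lambda: add p15.
lambda-closure = {p1, p3, p10, p11, p15, p16}, which has 6 states.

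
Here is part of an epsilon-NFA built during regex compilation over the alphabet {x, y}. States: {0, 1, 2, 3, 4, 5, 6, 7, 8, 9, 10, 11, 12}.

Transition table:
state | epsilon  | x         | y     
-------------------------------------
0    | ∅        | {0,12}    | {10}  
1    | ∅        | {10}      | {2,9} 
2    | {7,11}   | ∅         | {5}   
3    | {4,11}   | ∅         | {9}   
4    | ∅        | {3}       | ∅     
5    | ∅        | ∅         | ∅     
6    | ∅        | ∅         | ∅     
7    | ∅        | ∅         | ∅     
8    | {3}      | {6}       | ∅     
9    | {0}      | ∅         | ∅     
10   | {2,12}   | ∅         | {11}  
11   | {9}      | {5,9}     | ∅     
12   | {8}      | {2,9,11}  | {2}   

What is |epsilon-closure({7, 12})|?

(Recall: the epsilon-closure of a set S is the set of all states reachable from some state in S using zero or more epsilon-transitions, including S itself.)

Start with {7, 12}.
From 12 via epsilon: add 8.
From 8 via epsilon: add 3.
From 3 via epsilon: add 4, 11.
From 11 via epsilon: add 9.
From 9 via epsilon: add 0.
epsilon-closure = {0, 3, 4, 7, 8, 9, 11, 12}, which has 8 states.

8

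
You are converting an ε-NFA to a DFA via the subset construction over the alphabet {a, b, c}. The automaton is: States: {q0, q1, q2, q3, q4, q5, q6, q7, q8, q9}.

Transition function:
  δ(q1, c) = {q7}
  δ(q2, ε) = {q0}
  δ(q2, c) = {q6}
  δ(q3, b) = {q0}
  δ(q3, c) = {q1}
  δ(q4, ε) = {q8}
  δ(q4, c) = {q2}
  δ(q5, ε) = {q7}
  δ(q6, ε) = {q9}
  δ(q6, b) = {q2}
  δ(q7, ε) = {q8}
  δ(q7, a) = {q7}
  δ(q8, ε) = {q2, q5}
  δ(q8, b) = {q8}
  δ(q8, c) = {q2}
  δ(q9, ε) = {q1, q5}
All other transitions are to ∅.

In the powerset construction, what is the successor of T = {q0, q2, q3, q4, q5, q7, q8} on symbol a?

{q0, q2, q5, q7, q8}

q7 on a → {q7}.
No a-transition from q0, q2, q3, q4, q5, q8.
Union after reading a: {q7}.
Now take the ε-closure:
From q7 via ε: add q8.
From q8 via ε: add q2, q5.
From q2 via ε: add q0.
No new states can be added; the closed set is {q0, q2, q5, q7, q8}.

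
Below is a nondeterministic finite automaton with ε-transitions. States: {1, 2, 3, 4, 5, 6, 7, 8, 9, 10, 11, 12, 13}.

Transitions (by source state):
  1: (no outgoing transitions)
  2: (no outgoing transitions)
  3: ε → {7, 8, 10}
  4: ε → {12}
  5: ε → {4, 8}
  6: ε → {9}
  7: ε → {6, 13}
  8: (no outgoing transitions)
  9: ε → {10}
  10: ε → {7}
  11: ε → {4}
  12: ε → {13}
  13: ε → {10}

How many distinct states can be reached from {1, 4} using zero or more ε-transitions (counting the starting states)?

Start with {1, 4}.
From 4 via ε: add 12.
From 12 via ε: add 13.
From 13 via ε: add 10.
From 10 via ε: add 7.
From 7 via ε: add 6.
From 6 via ε: add 9.
ε-closure = {1, 4, 6, 7, 9, 10, 12, 13}, which has 8 states.

8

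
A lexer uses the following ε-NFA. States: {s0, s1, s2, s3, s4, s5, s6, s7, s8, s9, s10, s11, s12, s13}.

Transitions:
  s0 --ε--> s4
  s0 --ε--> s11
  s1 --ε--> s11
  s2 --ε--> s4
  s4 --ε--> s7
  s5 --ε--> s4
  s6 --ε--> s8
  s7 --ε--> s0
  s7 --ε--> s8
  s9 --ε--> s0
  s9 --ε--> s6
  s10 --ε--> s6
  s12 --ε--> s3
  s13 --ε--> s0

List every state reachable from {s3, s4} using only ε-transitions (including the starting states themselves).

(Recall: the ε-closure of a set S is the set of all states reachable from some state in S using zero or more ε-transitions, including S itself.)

Start with {s3, s4}.
From s4 via ε: add s7.
From s7 via ε: add s0, s8.
From s0 via ε: add s11.
No new states can be added; the closed set is {s0, s3, s4, s7, s8, s11}.

{s0, s3, s4, s7, s8, s11}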